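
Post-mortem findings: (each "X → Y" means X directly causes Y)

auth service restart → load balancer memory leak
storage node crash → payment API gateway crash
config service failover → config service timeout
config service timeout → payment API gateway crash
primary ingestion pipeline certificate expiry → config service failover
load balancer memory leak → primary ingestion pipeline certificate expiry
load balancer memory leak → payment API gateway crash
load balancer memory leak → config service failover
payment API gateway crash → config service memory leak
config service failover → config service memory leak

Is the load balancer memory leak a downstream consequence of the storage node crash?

No

The storage node crash leads to the payment API gateway crash, the config service memory leak; the load balancer memory leak is not among them.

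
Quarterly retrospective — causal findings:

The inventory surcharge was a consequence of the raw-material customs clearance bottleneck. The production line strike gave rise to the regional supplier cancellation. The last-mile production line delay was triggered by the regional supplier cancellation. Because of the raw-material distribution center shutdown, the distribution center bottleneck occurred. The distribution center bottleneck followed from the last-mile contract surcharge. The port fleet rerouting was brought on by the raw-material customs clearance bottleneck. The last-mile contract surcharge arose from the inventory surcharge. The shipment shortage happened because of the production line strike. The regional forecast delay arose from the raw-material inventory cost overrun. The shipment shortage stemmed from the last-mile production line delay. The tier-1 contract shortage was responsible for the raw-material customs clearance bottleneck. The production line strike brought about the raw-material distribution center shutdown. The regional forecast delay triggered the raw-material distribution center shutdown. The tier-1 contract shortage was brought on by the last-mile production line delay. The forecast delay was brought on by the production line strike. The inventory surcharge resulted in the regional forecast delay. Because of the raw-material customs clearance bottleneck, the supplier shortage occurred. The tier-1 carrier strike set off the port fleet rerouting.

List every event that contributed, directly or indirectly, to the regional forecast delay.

the inventory surcharge, the last-mile production line delay, the production line strike, the raw-material customs clearance bottleneck, the raw-material inventory cost overrun, the regional supplier cancellation, the tier-1 contract shortage

Immediate causes of the regional forecast delay: the inventory surcharge, the raw-material inventory cost overrun.
Further upstream: the production line strike, the regional supplier cancellation, the last-mile production line delay, the tier-1 contract shortage, the raw-material customs clearance bottleneck.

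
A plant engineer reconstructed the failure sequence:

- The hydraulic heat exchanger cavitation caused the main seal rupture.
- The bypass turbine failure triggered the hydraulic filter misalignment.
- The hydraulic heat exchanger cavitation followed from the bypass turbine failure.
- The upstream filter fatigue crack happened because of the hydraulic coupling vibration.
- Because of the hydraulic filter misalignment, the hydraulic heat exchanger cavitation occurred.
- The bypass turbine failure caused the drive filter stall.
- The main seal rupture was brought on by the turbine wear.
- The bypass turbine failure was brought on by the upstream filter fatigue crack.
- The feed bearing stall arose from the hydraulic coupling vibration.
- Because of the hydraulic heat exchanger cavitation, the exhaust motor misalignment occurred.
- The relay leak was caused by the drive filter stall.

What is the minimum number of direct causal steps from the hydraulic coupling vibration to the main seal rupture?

4

Shortest chain: the hydraulic coupling vibration → the upstream filter fatigue crack → the bypass turbine failure → the hydraulic heat exchanger cavitation → the main seal rupture.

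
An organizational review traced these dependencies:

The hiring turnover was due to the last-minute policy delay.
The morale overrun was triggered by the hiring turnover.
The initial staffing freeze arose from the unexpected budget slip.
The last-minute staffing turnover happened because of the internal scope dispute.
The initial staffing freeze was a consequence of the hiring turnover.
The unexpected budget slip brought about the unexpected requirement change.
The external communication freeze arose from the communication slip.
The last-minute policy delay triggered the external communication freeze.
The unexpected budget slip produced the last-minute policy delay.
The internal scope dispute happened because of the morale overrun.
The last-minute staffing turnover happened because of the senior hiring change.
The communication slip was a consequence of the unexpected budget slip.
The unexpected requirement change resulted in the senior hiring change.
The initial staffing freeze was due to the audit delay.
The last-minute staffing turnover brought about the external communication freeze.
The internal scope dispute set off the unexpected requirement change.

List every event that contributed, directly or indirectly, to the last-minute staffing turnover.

Immediate causes of the last-minute staffing turnover: the internal scope dispute, the senior hiring change.
Further upstream: the unexpected budget slip, the last-minute policy delay, the hiring turnover, the morale overrun, the unexpected requirement change.

the hiring turnover, the internal scope dispute, the last-minute policy delay, the morale overrun, the senior hiring change, the unexpected budget slip, the unexpected requirement change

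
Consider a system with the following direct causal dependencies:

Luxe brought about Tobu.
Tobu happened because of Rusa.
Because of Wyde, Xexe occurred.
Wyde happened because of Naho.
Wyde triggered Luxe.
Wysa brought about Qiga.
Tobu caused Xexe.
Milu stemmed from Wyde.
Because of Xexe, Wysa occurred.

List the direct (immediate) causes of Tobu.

Luxe, Rusa

Upstream contributors include Naho, Wyde, but only Luxe, Rusa feed directly into Tobu.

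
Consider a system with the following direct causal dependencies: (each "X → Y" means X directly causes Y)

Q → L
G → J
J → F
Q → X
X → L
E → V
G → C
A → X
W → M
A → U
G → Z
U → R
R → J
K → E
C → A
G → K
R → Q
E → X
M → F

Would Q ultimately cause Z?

Q leads to X, L; Z is not among them.

No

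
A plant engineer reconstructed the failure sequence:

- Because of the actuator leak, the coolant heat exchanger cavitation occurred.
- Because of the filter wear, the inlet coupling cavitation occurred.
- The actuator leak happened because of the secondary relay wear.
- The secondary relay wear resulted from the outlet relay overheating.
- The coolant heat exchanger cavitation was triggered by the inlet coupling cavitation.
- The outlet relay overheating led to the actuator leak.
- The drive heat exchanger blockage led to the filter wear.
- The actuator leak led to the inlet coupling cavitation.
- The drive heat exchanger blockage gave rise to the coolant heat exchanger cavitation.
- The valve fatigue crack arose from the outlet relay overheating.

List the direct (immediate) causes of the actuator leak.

the outlet relay overheating, the secondary relay wear

the outlet relay overheating, the secondary relay wear → the actuator leak with nothing further upstream stated.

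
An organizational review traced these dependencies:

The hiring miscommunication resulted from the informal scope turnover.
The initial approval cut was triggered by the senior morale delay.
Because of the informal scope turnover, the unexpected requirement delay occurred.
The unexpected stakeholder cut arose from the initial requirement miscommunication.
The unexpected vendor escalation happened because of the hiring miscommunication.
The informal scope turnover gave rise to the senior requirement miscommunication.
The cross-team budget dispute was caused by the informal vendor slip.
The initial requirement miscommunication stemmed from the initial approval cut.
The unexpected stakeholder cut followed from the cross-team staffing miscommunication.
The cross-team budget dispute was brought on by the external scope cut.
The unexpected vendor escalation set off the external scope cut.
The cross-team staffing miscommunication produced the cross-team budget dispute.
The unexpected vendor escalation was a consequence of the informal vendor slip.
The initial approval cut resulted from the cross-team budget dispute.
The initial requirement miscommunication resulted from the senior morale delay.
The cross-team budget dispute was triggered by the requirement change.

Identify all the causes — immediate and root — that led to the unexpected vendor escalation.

Immediate causes of the unexpected vendor escalation: the informal vendor slip, the hiring miscommunication.
Further upstream: the informal scope turnover.

the hiring miscommunication, the informal scope turnover, the informal vendor slip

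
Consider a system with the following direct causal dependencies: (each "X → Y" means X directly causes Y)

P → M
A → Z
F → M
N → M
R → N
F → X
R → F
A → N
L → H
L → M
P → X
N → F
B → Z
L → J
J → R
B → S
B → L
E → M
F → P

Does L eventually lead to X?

Yes

There is a causal chain: L → J → R → F → X.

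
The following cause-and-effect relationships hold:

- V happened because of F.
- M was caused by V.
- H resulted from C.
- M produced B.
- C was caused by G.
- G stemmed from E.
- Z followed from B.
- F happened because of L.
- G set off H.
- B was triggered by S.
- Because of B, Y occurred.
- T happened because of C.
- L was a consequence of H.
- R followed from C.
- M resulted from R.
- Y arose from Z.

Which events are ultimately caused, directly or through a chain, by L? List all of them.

Direct effects: F.
2 steps out: V.
3 steps out: M.
4 steps out: B.
5 steps out: Z, Y.
Not reachable from it: E, G, C, T, H, R, S.

B, F, M, V, Y, Z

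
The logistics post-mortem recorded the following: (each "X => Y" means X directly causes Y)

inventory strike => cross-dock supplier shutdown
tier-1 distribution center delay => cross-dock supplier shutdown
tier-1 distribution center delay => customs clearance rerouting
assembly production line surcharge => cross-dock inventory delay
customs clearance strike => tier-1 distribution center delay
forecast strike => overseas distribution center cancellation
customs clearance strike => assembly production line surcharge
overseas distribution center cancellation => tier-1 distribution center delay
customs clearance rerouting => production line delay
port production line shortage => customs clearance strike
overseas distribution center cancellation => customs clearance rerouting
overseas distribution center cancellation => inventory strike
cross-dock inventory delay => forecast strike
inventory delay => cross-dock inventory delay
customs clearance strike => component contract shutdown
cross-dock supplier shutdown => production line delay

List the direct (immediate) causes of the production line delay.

the cross-dock supplier shutdown, the customs clearance rerouting

Upstream contributors include the port production line shortage, the customs clearance strike, the assembly production line surcharge, the cross-dock inventory delay, the forecast strike, the overseas distribution center cancellation, the inventory strike, the tier-1 distribution center delay, the inventory delay, but only the cross-dock supplier shutdown, the customs clearance rerouting feed directly into the production line delay.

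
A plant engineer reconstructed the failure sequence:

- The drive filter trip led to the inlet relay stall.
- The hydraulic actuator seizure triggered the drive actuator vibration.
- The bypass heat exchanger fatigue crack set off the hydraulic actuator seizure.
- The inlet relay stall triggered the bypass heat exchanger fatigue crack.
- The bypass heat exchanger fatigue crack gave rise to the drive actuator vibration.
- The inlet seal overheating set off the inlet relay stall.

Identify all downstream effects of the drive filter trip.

the bypass heat exchanger fatigue crack, the drive actuator vibration, the hydraulic actuator seizure, the inlet relay stall

Direct effects: the inlet relay stall.
2 steps out: the bypass heat exchanger fatigue crack.
3 steps out: the hydraulic actuator seizure, the drive actuator vibration.
Not reachable from it: the inlet seal overheating.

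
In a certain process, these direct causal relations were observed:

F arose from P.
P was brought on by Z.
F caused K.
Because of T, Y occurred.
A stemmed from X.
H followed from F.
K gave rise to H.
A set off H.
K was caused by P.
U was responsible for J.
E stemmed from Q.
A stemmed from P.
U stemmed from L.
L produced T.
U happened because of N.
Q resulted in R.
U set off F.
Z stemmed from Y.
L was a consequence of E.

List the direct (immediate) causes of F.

P, U

Upstream contributors include Q, N, E, L, T, Y, Z, but only P, U feed directly into F.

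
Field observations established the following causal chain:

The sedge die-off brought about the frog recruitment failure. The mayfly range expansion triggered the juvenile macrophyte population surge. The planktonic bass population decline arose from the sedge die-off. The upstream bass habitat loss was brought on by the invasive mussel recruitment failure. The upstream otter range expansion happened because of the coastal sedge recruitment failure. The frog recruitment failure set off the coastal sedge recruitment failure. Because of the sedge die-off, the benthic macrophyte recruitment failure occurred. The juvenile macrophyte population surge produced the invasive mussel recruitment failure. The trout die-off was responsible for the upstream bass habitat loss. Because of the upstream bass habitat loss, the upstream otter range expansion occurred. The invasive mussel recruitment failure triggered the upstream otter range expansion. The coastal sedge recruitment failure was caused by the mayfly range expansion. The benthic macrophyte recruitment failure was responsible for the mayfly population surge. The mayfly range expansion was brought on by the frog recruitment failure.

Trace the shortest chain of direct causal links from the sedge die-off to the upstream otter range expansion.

the sedge die-off → the frog recruitment failure → the coastal sedge recruitment failure → the upstream otter range expansion

the sedge die-off → the frog recruitment failure
the frog recruitment failure → the coastal sedge recruitment failure
the coastal sedge recruitment failure → the upstream otter range expansion
Length: 3 steps.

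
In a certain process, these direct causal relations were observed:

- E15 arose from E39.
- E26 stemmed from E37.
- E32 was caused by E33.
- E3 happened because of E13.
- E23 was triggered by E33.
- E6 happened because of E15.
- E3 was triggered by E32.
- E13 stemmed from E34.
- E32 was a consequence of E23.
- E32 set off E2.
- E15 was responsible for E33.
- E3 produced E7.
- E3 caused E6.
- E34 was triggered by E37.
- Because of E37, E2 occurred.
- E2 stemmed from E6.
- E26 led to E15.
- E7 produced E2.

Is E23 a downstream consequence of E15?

There is a causal chain: E15 → E33 → E23.

Yes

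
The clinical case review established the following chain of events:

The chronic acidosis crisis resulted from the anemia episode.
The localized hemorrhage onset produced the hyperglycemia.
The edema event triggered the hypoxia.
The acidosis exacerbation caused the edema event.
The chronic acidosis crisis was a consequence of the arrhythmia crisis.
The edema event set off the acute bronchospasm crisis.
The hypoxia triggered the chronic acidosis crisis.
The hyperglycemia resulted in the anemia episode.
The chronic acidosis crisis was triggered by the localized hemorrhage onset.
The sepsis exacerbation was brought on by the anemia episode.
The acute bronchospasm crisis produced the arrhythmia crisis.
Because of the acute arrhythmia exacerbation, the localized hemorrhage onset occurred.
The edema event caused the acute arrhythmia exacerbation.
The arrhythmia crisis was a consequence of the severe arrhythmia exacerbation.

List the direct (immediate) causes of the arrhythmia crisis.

the acute bronchospasm crisis, the severe arrhythmia exacerbation

Upstream contributors include the acidosis exacerbation, the edema event, but only the acute bronchospasm crisis, the severe arrhythmia exacerbation feed directly into the arrhythmia crisis.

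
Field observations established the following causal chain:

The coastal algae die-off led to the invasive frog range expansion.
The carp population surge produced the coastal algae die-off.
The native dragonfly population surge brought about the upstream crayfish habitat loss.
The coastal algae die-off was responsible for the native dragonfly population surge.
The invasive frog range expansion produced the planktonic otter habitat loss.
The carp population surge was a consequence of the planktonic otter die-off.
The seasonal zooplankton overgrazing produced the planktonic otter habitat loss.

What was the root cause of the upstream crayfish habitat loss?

Tracing upstream from the upstream crayfish habitat loss: the upstream crayfish habitat loss ← the native dragonfly population surge ← the coastal algae die-off ← the carp population surge ← the planktonic otter die-off.
The planktonic otter die-off has no stated cause, so it is the root.

the planktonic otter die-off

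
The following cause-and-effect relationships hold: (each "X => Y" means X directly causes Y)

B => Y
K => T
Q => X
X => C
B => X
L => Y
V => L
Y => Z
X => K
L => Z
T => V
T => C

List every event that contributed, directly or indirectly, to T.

B, K, Q, X

Immediate cause of T: K.
Further upstream: B, X, Q.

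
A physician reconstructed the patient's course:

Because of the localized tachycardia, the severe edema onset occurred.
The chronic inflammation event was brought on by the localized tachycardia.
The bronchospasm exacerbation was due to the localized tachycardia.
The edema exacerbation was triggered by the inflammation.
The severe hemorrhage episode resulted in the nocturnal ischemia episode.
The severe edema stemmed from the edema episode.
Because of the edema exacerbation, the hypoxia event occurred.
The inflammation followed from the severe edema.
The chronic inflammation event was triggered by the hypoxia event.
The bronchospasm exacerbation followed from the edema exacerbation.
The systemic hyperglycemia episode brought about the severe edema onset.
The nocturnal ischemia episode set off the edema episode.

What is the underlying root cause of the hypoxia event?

the severe hemorrhage episode

Tracing upstream from the hypoxia event: the hypoxia event ← the edema exacerbation ← the inflammation ← the severe edema ← the edema episode ← the nocturnal ischemia episode ← the severe hemorrhage episode.
The severe hemorrhage episode has no stated cause, so it is the root.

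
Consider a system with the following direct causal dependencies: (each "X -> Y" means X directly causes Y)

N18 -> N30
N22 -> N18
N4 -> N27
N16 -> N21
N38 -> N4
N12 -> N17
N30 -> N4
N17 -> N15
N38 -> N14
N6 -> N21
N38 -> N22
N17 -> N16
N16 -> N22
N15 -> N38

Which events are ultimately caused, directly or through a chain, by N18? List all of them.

N27, N30, N4

Direct effects: N30.
2 steps out: N4.
3 steps out: N27.
Not reachable from it: N12, N17, N15, N16, N6, N38, N22, N14, N21.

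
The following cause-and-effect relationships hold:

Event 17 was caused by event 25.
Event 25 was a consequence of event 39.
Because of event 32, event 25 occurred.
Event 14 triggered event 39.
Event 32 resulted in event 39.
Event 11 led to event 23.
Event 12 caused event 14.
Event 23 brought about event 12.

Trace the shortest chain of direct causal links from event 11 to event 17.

event 11 → event 23 → event 12 → event 14 → event 39 → event 25 → event 17

event 11 → event 23
event 23 → event 12
event 12 → event 14
event 14 → event 39
event 39 → event 25
event 25 → event 17
Length: 6 steps.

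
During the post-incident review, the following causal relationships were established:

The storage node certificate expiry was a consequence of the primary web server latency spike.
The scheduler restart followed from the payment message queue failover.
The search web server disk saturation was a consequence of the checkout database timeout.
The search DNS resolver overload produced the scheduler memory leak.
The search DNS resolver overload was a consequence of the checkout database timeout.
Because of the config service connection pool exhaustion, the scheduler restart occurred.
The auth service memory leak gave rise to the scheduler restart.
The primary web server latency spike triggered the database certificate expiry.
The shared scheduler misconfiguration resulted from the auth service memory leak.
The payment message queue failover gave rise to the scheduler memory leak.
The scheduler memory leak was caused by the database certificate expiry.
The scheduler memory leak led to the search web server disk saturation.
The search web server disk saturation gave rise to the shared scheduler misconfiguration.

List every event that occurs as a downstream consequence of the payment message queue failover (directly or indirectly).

Direct effects: the scheduler memory leak, the scheduler restart.
2 steps out: the search web server disk saturation.
3 steps out: the shared scheduler misconfiguration.
Not reachable from it: the primary web server latency spike, the storage node certificate expiry, the checkout database timeout, the database certificate expiry, the config service connection pool exhaustion, the search DNS resolver overload, the auth service memory leak.

the scheduler memory leak, the scheduler restart, the search web server disk saturation, the shared scheduler misconfiguration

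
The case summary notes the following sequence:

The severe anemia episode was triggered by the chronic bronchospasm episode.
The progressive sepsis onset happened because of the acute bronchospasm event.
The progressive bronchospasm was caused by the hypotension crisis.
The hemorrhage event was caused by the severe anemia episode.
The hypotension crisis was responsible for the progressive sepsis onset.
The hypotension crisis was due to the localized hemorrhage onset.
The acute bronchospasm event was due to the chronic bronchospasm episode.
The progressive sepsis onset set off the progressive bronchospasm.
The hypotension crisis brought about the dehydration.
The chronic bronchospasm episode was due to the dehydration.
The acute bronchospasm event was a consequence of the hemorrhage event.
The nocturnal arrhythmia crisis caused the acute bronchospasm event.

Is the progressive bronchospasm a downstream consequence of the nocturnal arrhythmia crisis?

Yes

There is a causal chain: the nocturnal arrhythmia crisis → the acute bronchospasm event → the progressive sepsis onset → the progressive bronchospasm.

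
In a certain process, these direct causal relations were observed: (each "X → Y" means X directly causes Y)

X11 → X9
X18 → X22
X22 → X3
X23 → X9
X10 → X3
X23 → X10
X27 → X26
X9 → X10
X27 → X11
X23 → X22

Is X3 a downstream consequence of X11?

Yes

There is a causal chain: X11 → X9 → X10 → X3.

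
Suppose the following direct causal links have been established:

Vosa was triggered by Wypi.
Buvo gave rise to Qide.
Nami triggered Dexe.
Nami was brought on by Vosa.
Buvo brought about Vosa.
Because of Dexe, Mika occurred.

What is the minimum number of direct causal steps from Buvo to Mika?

4

Shortest chain: Buvo → Vosa → Nami → Dexe → Mika.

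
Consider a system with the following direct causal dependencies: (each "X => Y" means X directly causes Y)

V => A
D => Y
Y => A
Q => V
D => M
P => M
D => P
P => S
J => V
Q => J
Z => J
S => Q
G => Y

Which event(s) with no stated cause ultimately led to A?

Tracing upstream from A: A ← Y ← D.
A separate upstream branch: A ← V ← J ← Z.
A separate upstream branch: A ← Y ← G.
Each of those chain origins has no stated cause.

D, G, Z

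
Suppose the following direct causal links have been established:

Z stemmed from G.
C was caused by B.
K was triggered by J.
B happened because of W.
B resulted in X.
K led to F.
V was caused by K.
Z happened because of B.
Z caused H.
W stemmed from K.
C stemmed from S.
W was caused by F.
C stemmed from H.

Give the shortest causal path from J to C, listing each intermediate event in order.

J → K
K → W
W → B
B → C
Length: 4 steps.

J → K → W → B → C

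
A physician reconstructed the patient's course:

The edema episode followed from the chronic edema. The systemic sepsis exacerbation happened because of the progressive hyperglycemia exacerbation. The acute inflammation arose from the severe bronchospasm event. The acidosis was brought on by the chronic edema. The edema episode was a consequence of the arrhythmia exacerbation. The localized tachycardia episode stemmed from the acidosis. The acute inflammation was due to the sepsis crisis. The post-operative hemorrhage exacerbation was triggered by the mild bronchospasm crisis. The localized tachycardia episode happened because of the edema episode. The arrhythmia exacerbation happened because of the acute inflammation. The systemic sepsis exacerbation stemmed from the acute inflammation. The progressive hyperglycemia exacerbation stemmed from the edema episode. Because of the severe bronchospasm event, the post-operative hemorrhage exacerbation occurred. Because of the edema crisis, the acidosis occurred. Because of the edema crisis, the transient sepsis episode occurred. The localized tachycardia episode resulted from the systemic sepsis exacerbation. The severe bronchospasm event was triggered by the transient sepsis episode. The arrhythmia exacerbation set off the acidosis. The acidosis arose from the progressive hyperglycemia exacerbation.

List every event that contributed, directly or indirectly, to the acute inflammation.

Immediate causes of the acute inflammation: the severe bronchospasm event, the sepsis crisis.
Further upstream: the edema crisis, the transient sepsis episode.

the edema crisis, the sepsis crisis, the severe bronchospasm event, the transient sepsis episode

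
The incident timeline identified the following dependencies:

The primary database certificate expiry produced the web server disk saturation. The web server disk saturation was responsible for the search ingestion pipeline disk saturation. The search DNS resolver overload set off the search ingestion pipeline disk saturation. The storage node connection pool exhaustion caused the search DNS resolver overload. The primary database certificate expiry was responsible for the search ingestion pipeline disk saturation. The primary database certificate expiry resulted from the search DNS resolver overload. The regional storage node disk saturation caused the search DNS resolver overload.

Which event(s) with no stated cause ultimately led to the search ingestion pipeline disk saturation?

the regional storage node disk saturation, the storage node connection pool exhaustion

Tracing upstream from the search ingestion pipeline disk saturation: the search ingestion pipeline disk saturation ← the search DNS resolver overload ← the regional storage node disk saturation.
A separate upstream branch: the search ingestion pipeline disk saturation ← the search DNS resolver overload ← the storage node connection pool exhaustion.
Each of those chain origins has no stated cause.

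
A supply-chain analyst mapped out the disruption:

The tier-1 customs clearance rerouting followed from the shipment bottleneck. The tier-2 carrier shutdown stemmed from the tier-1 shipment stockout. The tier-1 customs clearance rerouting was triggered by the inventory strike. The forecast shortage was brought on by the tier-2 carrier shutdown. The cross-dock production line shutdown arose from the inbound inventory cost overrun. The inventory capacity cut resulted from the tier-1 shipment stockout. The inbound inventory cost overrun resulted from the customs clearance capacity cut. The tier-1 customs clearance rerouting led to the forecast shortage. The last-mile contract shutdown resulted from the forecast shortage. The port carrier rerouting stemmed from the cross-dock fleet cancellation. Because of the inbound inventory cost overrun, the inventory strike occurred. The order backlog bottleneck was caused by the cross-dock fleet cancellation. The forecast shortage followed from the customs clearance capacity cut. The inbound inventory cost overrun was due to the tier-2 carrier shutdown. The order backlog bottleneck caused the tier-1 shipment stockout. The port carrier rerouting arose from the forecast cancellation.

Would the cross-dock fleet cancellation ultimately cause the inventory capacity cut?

Yes

There is a causal chain: the cross-dock fleet cancellation → the order backlog bottleneck → the tier-1 shipment stockout → the inventory capacity cut.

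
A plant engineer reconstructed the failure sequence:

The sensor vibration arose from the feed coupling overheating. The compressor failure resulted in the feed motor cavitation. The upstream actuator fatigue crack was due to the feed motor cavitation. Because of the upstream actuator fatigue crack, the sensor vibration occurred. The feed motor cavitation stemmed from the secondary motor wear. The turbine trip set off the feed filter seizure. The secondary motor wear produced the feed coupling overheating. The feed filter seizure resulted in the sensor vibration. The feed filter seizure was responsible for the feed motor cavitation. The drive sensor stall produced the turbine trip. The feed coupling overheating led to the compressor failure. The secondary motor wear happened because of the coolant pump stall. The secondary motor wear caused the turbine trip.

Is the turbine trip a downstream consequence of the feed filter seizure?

The feed filter seizure leads to the feed motor cavitation, the upstream actuator fatigue crack, the sensor vibration; the turbine trip is not among them.

No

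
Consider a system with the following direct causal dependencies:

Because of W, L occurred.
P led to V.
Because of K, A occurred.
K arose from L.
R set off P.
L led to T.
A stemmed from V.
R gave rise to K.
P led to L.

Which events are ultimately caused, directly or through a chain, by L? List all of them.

Direct effects: K, T.
2 steps out: A.
Not reachable from it: R, P, W, V.

A, K, T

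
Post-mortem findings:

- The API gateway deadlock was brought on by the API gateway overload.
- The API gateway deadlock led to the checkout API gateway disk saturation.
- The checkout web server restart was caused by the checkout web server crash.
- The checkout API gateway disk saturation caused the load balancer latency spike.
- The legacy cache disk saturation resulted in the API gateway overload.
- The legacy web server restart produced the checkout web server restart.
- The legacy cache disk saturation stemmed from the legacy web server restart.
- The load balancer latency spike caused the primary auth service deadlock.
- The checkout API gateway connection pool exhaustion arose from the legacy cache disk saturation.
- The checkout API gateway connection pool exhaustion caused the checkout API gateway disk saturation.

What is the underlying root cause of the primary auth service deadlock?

Tracing upstream from the primary auth service deadlock: the primary auth service deadlock ← the load balancer latency spike ← the checkout API gateway disk saturation ← the checkout API gateway connection pool exhaustion ← the legacy cache disk saturation ← the legacy web server restart.
The legacy web server restart has no stated cause, so it is the root.

the legacy web server restart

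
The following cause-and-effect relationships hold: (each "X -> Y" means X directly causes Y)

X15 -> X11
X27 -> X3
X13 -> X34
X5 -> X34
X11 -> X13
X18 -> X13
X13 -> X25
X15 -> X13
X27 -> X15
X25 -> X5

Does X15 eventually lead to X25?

Yes

There is a causal chain: X15 → X13 → X25.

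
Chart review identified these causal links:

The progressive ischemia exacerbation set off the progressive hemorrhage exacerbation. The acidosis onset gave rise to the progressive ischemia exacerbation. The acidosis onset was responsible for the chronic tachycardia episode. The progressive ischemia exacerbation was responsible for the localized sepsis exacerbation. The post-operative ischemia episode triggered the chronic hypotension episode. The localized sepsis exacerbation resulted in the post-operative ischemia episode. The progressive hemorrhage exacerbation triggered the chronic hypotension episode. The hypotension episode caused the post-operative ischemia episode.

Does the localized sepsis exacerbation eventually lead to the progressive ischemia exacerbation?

The localized sepsis exacerbation leads to the post-operative ischemia episode, the chronic hypotension episode; the progressive ischemia exacerbation is not among them.

No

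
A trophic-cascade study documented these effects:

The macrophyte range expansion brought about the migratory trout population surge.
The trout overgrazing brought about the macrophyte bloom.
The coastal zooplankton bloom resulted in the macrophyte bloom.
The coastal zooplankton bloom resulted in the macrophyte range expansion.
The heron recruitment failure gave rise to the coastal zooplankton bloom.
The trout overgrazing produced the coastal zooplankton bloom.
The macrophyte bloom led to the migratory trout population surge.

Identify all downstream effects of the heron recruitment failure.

the coastal zooplankton bloom, the macrophyte bloom, the macrophyte range expansion, the migratory trout population surge

Direct effects: the coastal zooplankton bloom.
2 steps out: the macrophyte bloom, the macrophyte range expansion.
3 steps out: the migratory trout population surge.
Not reachable from it: the trout overgrazing.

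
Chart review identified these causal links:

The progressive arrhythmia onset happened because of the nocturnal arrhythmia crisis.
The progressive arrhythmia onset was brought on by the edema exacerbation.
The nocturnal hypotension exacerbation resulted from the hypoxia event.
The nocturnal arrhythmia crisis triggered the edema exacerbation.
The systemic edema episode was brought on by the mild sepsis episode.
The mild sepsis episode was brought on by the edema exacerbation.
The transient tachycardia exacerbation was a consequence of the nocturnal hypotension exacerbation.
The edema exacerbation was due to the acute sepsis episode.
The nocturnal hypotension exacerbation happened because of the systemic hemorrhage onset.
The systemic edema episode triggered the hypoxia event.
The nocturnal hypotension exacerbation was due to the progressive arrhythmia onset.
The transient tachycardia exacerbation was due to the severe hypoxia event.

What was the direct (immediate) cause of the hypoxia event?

the systemic edema episode

Upstream contributors include the nocturnal arrhythmia crisis, the acute sepsis episode, the edema exacerbation, the mild sepsis episode, but only the systemic edema episode feeds directly into the hypoxia event.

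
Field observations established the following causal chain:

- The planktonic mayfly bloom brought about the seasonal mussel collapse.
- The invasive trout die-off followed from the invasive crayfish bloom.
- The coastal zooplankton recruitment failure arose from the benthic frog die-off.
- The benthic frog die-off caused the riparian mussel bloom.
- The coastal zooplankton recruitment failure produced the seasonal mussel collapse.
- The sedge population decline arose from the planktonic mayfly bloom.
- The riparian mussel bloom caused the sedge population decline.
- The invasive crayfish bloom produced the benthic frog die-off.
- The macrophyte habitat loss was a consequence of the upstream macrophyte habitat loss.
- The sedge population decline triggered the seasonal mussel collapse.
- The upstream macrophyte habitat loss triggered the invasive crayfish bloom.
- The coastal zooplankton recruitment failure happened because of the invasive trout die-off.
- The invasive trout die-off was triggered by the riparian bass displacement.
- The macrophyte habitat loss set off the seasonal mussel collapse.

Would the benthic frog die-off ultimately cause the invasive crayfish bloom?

The benthic frog die-off leads to the riparian mussel bloom, the coastal zooplankton recruitment failure, the sedge population decline, the seasonal mussel collapse; the invasive crayfish bloom is not among them.

No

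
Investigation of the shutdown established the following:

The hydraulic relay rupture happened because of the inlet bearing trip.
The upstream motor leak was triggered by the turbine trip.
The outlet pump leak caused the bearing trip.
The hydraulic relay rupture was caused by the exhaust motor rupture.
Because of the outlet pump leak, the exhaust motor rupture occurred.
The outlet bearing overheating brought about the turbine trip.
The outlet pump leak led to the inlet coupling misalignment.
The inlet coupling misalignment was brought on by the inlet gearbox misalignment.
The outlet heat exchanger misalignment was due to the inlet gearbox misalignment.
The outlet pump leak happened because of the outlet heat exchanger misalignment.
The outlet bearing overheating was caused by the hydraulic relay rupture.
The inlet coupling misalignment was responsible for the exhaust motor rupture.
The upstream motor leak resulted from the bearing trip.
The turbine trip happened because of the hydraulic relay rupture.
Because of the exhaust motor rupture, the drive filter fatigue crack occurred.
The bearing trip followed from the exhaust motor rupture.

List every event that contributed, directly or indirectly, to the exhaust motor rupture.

Immediate causes of the exhaust motor rupture: the outlet pump leak, the inlet coupling misalignment.
Further upstream: the inlet gearbox misalignment, the outlet heat exchanger misalignment.

the inlet coupling misalignment, the inlet gearbox misalignment, the outlet heat exchanger misalignment, the outlet pump leak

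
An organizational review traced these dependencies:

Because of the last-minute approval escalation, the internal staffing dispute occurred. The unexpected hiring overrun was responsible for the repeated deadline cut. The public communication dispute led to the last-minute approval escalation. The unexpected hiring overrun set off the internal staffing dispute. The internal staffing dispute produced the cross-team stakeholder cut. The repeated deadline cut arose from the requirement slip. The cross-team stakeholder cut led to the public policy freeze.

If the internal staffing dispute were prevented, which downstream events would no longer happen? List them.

Downstream of the internal staffing dispute: the cross-team stakeholder cut, the public policy freeze.

the cross-team stakeholder cut, the public policy freeze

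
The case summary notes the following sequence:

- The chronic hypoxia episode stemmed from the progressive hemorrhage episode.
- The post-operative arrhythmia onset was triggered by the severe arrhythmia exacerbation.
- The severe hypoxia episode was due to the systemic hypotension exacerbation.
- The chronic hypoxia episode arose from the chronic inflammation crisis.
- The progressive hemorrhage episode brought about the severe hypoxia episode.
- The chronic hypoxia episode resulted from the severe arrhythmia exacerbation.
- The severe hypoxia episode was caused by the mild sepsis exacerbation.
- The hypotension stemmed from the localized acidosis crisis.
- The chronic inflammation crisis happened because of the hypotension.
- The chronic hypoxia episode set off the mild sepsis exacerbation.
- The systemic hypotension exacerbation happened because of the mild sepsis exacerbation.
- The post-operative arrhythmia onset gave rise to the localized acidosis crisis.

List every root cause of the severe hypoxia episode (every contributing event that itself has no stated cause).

the progressive hemorrhage episode, the severe arrhythmia exacerbation

Tracing upstream from the severe hypoxia episode: the severe hypoxia episode ← the mild sepsis exacerbation ← the chronic hypoxia episode ← the severe arrhythmia exacerbation.
A separate upstream branch: the severe hypoxia episode ← the progressive hemorrhage episode.
Each of those chain origins has no stated cause.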